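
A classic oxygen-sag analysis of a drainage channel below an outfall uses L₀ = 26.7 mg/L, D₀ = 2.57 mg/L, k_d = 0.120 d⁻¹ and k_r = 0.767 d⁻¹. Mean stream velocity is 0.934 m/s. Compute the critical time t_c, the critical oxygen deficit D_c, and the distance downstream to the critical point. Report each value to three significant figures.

t_c ≈ 1.74 d; D_c ≈ 3.39 mg/L; x_c ≈ 140 km

t_c = [1/(k_r−k_d)] ln[(k_r/k_d)(1 − D₀(k_r−k_d)/(k_d L₀))]
= [1/(0.767−0.120)] ln[(0.767/0.120)(1 − 2.57×0.6470/(0.120×26.7))]
= (1/0.6470) ln[6.392 × 0.4810] = 1.546 × ln(3.075) = 1.546 × 1.123 = 1.736 d.
D_c = (k_d/k_r) L₀ e^(−k_d t_c) = (0.120/0.767) × 26.7 × e^(−0.120×1.736) = 0.1565 × 26.7 × 0.8120 = 3.392 mg/L.
x_c = v t_c = 0.934 m/s × 1.736 d × 86400 s/d = 140100 m ≈ 140 km.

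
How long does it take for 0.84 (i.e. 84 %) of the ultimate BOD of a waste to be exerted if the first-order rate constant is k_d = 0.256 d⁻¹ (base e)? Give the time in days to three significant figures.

y/L₀ = 1 − e^(−k_d t) = 0.84 ⇒ e^(−k_d t) = 0.160
t = −ln(0.160) / 0.256 = 1.833 / 0.256 = 7.159 d.

t ≈ 7.16 d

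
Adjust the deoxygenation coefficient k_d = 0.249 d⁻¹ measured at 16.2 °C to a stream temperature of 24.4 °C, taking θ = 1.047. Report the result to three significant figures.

k_d ≈ 0.363 d⁻¹

k_d(T₂) = k_d(T₁) · θ^(T₂−T₁) = 0.249 × 1.047^(24.4−16.2)
= 0.249 × 1.047^8.20 = 0.249 × 1.457 = 0.3629 d⁻¹.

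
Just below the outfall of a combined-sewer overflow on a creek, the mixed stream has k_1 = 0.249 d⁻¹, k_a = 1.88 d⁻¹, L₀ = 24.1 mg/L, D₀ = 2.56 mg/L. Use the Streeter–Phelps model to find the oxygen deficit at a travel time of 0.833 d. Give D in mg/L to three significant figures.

k_1 L₀/(k_a−k_1) = 0.249×24.1/(1.88−0.249) = 6.001/1.631 = 3.679 mg/L.
e^(−k_1 t) = e^(−0.249×0.8330) = 0.8127; e^(−k_a t) = e^(−1.88×0.8330) = 0.2089.
D = 3.679 × (0.8127 − 0.2089) + 2.56 × 0.2089 = 2.222 + 0.5347 = 2.756 mg/L.

D ≈ 2.76 mg/L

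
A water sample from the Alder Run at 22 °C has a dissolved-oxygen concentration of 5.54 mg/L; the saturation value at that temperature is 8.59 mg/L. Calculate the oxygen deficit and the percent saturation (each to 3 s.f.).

D = C_s − C = 8.59 − 5.54 = 3.05 mg/L.
% saturation = 5.54/8.59 × 100 = 64.5 %.

D ≈ 3.05 mg/L; 64.5 % saturation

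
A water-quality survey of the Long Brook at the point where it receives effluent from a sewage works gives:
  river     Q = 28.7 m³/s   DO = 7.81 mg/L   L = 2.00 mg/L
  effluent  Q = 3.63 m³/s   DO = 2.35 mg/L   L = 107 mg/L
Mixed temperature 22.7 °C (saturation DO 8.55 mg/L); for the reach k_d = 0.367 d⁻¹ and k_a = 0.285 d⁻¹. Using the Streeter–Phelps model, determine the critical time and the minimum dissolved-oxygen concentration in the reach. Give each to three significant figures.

Mixed DO = (28.7×7.81 + 3.63×2.35)/(28.7+3.63) = 232.7/32.33 = 7.197 mg/L.
Mixed L₀ = (28.7×2.00 + 3.63×107)/(32.33) = 445.8/32.33 = 13.79 mg/L.
Initial deficit D₀ = C_s − DO₀ = 8.55 − 7.197 = 1.353 mg/L.
t_c = (1/-0.08200) ln[(0.285/0.367)(1 − 1.353×-0.08200/(0.367×13.79))] = -12.20 × ln(0.7936) = 2.819 d.
D_c = (0.367/0.285) × 13.79 × e^(−0.367×2.819) = 1.288 × 13.79 × 0.3553 = 6.310 mg/L.
Minimum DO = 8.55 − 6.310 = 2.240 mg/L.

t_c ≈ 2.82 d; minimum DO ≈ 2.24 mg/L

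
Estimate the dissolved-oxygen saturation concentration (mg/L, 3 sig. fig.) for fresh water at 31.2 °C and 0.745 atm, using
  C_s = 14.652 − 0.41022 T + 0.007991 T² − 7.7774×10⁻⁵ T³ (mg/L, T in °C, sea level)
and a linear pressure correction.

C_s ≈ 5.42 mg/L

At sea level: C_s = 14.652 − 0.41022×31.2 + 0.007991×31.2² − 7.7774×10⁻⁵×31.2³ = 7.270 mg/L.
Pressure correction: C_s' = 7.270 × 0.745 = 5.416 mg/L.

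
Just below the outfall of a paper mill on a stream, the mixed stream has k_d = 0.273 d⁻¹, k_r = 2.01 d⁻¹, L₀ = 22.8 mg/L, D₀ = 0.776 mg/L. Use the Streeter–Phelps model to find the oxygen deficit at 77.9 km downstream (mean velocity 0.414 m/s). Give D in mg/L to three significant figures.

D ≈ 1.94 mg/L

Travel time t = x/v = 77.9 km / (0.414 m/s) = 77900 m / 0.414 m/s = 188200 s = 2.178 d.
k_d L₀/(k_r−k_d) = 0.273×22.8/(2.01−0.273) = 6.224/1.737 = 3.583 mg/L.
e^(−k_d t) = e^(−0.273×2.178) = 0.5518; e^(−k_r t) = e^(−2.01×2.178) = 0.01256.
D = 3.583 × (0.5518 − 0.01256) + 0.776 × 0.01256 = 1.932 + 0.009745 = 1.942 mg/L.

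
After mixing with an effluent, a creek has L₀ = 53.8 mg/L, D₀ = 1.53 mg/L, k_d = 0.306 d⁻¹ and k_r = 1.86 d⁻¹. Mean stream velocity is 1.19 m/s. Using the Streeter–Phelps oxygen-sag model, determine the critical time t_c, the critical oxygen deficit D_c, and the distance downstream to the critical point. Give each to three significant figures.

t_c = [1/(k_r−k_d)] ln[(k_r/k_d)(1 − D₀(k_r−k_d)/(k_d L₀))]
= [1/(1.86−0.306)] ln[(1.86/0.306)(1 − 1.53×1.554/(0.306×53.8))]
= (1/1.554) ln[6.078 × 0.8556] = 0.6435 × ln(5.201) = 0.6435 × 1.649 = 1.061 d.
L(t_c) = L₀ e^(−k_d t_c) = 53.8 × 0.7228 = 38.89 mg/L, and at the critical point k_r D_c = k_d L, so D_c = (0.306/1.86) × 38.89 = 6.397 mg/L.
x_c = v t_c = 1.19 m/s × 1.061 d × 86400 s/d = 109100 m ≈ 109 km.

t_c ≈ 1.06 d; D_c ≈ 6.40 mg/L; x_c ≈ 109 km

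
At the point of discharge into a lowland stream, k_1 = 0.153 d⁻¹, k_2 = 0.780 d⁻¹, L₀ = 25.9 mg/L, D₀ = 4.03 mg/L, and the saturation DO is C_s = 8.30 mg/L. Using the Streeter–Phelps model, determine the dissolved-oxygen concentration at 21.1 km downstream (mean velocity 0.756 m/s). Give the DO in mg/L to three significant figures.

DO ≈ 4.06 mg/L

Travel time t = x/v = 21.1 km / (0.756 m/s) = 21100 m / 0.756 m/s = 27910 s = 0.3230 d.
k_1 L₀/(k_2−k_1) = 0.153×25.9/(0.780−0.153) = 3.963/0.6270 = 6.320 mg/L.
e^(−k_1 t) = e^(−0.153×0.3230) = 0.9518; e^(−k_2 t) = e^(−0.780×0.3230) = 0.7773.
D = 6.320 × (0.9518 − 0.7773) + 4.03 × 0.7773 = 1.103 + 3.132 = 4.235 mg/L.
DO = C_s − D = 8.30 − 4.235 = 4.065 mg/L.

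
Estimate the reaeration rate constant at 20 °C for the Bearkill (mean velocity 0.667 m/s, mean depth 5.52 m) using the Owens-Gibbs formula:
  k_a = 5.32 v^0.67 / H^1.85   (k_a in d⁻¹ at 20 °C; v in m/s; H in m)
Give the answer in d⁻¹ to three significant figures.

k_a = 5.32 × 0.667^0.67 / 5.52^1.85 = 5.32 × 0.7624 / 23.58 = 0.1720 d⁻¹.

k_a ≈ 0.172 d⁻¹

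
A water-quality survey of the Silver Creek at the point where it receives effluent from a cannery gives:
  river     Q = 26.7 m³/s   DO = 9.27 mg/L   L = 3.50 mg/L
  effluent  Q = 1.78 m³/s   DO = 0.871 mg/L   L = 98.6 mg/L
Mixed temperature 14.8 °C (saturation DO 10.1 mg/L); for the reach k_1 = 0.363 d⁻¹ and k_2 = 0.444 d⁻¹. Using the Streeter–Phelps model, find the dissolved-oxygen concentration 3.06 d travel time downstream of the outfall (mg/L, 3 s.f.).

DO ≈ 6.69 mg/L

Mixed DO = (26.7×9.27 + 1.78×0.871)/(26.7+1.78) = 249.1/28.48 = 8.745 mg/L.
Mixed L₀ = (26.7×3.50 + 1.78×98.6)/(28.48) = 269.0/28.48 = 9.444 mg/L.
Initial deficit D₀ = C_s − DO₀ = 10.1 − 8.745 = 1.355 mg/L.
D(3.06) = [0.363×9.444/(0.444−0.363)](e^(−0.363×3.06) − e^(−0.444×3.06)) + 1.355 e^(−0.444×3.06)
= 42.32 × (0.3293 − 0.2570) + 1.355 × 0.2570 = 3.408 mg/L.
DO = 10.1 − 3.408 = 6.692 mg/L.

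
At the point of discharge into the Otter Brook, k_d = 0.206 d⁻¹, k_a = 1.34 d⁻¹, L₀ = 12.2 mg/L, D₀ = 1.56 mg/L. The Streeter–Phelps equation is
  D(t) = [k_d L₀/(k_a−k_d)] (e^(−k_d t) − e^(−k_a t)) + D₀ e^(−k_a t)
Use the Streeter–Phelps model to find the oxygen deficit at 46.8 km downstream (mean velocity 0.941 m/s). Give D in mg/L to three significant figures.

D ≈ 1.66 mg/L

Travel time t = x/v = 46.8 km / (0.941 m/s) = 46800 m / 0.941 m/s = 49730 s = 0.5756 d.
k_d L₀/(k_a−k_d) = 0.206×12.2/(1.34−0.206) = 2.513/1.134 = 2.216 mg/L.
e^(−k_d t) = e^(−0.206×0.5756) = 0.8882; e^(−k_a t) = e^(−1.34×0.5756) = 0.4624.
D = 2.216 × (0.8882 − 0.4624) + 1.56 × 0.4624 = 0.9436 + 0.7213 = 1.665 mg/L.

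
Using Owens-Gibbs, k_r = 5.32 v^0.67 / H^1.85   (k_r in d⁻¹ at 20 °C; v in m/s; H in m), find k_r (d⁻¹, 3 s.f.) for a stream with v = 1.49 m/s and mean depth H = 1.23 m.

k_r ≈ 4.74 d⁻¹

k_r = 5.32 × 1.49^0.67 / 1.23^1.85 = 5.32 × 1.306 / 1.467 = 4.738 d⁻¹.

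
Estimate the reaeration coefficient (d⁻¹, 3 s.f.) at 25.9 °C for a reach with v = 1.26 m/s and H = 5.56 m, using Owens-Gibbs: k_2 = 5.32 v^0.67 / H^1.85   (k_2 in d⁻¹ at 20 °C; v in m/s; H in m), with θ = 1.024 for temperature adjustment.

k_2(20) = 5.32 × 1.26^0.67 / 5.56^1.85 = 5.32 × 1.167 / 23.90 = 0.2599 d⁻¹.
k_2(25.9) = 0.2599 × 1.024^(25.9−20) = 0.2599 × 1.150 = 0.2989 d⁻¹.

k_2 ≈ 0.299 d⁻¹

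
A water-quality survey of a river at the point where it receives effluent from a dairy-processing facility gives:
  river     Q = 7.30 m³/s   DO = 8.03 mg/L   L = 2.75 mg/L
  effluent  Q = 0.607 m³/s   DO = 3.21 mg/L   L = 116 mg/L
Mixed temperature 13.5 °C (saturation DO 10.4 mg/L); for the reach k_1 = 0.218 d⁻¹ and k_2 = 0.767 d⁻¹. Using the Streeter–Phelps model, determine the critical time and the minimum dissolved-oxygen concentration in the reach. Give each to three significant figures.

Mixed DO = (7.30×8.03 + 0.607×3.21)/(7.30+0.607) = 60.57/7.907 = 7.660 mg/L.
Mixed L₀ = (7.30×2.75 + 0.607×116)/(7.907) = 90.49/7.907 = 11.44 mg/L.
Initial deficit D₀ = C_s − DO₀ = 10.4 − 7.660 = 2.740 mg/L.
t_c = (1/0.5490) ln[(0.767/0.218)(1 − 2.740×0.5490/(0.218×11.44))] = 1.821 × ln(1.397) = 0.6088 d.
D_c = (0.218/0.767) × 11.44 × e^(−0.218×0.6088) = 0.2842 × 11.44 × 0.8757 = 2.848 mg/L.
Minimum DO = 10.4 − 2.848 = 7.552 mg/L.

t_c ≈ 0.609 d; minimum DO ≈ 7.55 mg/L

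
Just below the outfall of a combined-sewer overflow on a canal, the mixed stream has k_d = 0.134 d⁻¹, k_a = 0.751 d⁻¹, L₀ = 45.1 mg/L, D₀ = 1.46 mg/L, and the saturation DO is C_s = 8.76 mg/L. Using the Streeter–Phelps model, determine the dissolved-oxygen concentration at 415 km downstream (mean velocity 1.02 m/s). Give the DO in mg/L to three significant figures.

Travel time t = x/v = 415 km / (1.02 m/s) = 415000 m / 1.02 m/s = 406900 s = 4.709 d.
k_d L₀/(k_a−k_d) = 0.134×45.1/(0.751−0.134) = 6.043/0.6170 = 9.795 mg/L.
e^(−k_d t) = e^(−0.134×4.709) = 0.5321; e^(−k_a t) = e^(−0.751×4.709) = 0.02911.
D = 9.795 × (0.5321 − 0.02911) + 1.46 × 0.02911 = 4.926 + 0.04251 = 4.969 mg/L.
DO = C_s − D = 8.76 − 4.969 = 3.791 mg/L.

DO ≈ 3.79 mg/L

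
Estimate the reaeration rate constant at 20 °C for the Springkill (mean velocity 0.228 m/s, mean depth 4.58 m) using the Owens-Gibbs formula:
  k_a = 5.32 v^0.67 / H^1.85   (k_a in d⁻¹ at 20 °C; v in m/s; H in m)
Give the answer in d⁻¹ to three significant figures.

k_a = 5.32 × 0.228^0.67 / 4.58^1.85 = 5.32 × 0.3714 / 16.70 = 0.1183 d⁻¹.

k_a ≈ 0.118 d⁻¹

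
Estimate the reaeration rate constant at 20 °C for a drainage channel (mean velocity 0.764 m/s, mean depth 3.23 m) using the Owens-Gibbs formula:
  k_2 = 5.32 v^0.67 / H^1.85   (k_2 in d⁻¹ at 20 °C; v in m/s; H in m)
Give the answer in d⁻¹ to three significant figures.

k_2 = 5.32 × 0.764^0.67 / 3.23^1.85 = 5.32 × 0.8350 / 8.750 = 0.5076 d⁻¹.

k_2 ≈ 0.508 d⁻¹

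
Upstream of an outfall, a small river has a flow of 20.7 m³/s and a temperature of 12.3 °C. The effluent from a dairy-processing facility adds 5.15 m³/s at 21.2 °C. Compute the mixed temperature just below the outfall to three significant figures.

Flow-weighted mixing: C = (Q_r C_r + Q_w C_w)/(Q_r + Q_w)
= (20.7×12.3 + 5.15×21.2)/(20.7 + 5.15) = 363.8/25.85 = 14.07 °C.

14.1 °C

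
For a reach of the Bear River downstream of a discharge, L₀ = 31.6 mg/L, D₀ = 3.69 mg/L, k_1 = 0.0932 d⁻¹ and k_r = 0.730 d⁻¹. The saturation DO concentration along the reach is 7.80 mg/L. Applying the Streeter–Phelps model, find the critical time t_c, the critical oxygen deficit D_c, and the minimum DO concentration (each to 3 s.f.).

With k_r/k_1 = 7.833 and 1 − D₀(k_r−k_1)/(k_1 L₀) = 0.2021,
t_c = ln(7.833 × 0.2021) / (0.730 − 0.0932) = ln(1.583) / 0.6368 = 0.4595/0.6368 = 0.7216 d.
L(t_c) = L₀ e^(−k_1 t_c) = 31.6 × 0.9350 = 29.54 mg/L, and at the critical point k_r D_c = k_1 L, so D_c = (0.0932/0.730) × 29.54 = 3.772 mg/L.
Minimum DO = C_s − D_c = 7.80 − 3.772 = 4.028 mg/L.

t_c ≈ 0.722 d; D_c ≈ 3.77 mg/L; min DO ≈ 4.03 mg/L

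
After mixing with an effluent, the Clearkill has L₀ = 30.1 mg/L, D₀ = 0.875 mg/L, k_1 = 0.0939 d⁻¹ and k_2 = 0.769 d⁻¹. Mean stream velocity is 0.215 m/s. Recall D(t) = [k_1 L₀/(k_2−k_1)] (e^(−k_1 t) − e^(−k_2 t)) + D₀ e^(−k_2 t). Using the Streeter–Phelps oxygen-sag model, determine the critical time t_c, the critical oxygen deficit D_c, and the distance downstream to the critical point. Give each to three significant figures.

t_c ≈ 2.77 d; D_c ≈ 2.83 mg/L; x_c ≈ 51.4 km

With k_2/k_1 = 8.190 and 1 − D₀(k_2−k_1)/(k_1 L₀) = 0.7910,
t_c = ln(8.190 × 0.7910) / (0.769 − 0.0939) = ln(6.478) / 0.6751 = 1.868/0.6751 = 2.768 d.
L(t_c) = L₀ e^(−k_1 t_c) = 30.1 × 0.7711 = 23.21 mg/L, and at the critical point k_2 D_c = k_1 L, so D_c = (0.0939/0.769) × 23.21 = 2.834 mg/L.
x_c = v t_c = 0.215 m/s × 2.768 d × 86400 s/d = 51410 m ≈ 51.4 km.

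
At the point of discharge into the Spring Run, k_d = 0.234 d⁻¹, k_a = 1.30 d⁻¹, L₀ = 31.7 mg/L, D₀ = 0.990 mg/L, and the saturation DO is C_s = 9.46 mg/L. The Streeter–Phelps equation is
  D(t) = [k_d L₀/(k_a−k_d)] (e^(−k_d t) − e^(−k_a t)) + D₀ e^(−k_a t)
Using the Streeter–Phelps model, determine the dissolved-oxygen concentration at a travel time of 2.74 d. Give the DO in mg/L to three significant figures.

k_d L₀/(k_a−k_d) = 0.234×31.7/(1.30−0.234) = 7.418/1.066 = 6.959 mg/L.
e^(−k_d t) = e^(−0.234×2.740) = 0.5267; e^(−k_a t) = e^(−1.30×2.740) = 0.02838.
D = 6.959 × (0.5267 − 0.02838) + 0.990 × 0.02838 = 3.467 + 0.02810 = 3.496 mg/L.
DO = C_s − D = 9.46 − 3.496 = 5.964 mg/L.

DO ≈ 5.96 mg/L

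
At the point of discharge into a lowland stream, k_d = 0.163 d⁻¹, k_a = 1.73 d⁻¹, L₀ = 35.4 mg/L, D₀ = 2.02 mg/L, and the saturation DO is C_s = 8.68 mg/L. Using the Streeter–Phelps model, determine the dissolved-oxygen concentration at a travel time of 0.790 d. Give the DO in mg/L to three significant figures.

DO ≈ 5.87 mg/L

k_d L₀/(k_a−k_d) = 0.163×35.4/(1.73−0.163) = 5.770/1.567 = 3.682 mg/L.
e^(−k_d t) = e^(−0.163×0.7900) = 0.8792; e^(−k_a t) = e^(−1.73×0.7900) = 0.2549.
D = 3.682 × (0.8792 − 0.2549) + 2.02 × 0.2549 = 2.299 + 0.5150 = 2.814 mg/L.
DO = C_s − D = 8.68 − 2.814 = 5.866 mg/L.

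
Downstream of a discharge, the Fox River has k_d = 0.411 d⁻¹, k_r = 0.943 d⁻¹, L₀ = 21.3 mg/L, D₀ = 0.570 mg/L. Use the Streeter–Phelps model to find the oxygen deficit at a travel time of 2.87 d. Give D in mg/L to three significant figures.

D ≈ 4.00 mg/L

k_d L₀/(k_r−k_d) = 0.411×21.3/(0.943−0.411) = 8.754/0.5320 = 16.46 mg/L.
e^(−k_d t) = e^(−0.411×2.870) = 0.3074; e^(−k_r t) = e^(−0.943×2.870) = 0.06678.
D = 16.46 × (0.3074 − 0.06678) + 0.570 × 0.06678 = 3.960 + 0.03806 = 3.998 mg/L.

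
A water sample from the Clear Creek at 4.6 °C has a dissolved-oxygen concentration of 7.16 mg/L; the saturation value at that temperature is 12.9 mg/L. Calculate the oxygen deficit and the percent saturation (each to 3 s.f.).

D ≈ 5.74 mg/L; 55.5 % saturation

D = C_s − C = 12.9 − 7.16 = 5.74 mg/L.
% saturation = 7.16/12.9 × 100 = 55.5 %.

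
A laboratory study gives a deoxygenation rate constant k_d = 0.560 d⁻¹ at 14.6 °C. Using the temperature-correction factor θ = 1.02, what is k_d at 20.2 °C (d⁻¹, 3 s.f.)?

k_d ≈ 0.626 d⁻¹

k_d(T₂) = k_d(T₁) · θ^(T₂−T₁) = 0.560 × 1.02^(20.2−14.6)
= 0.560 × 1.02^5.60 = 0.560 × 1.117 = 0.6257 d⁻¹.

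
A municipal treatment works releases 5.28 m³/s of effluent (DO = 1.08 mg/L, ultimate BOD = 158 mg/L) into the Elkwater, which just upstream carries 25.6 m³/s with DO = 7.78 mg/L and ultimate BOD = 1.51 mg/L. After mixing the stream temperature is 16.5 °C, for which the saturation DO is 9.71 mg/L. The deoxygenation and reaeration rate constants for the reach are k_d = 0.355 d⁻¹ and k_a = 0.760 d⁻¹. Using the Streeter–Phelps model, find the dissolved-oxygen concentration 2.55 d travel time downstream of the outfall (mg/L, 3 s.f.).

Mixed DO = (25.6×7.78 + 5.28×1.08)/(25.6+5.28) = 204.9/30.88 = 6.634 mg/L.
Mixed L₀ = (25.6×1.51 + 5.28×158)/(30.88) = 872.9/30.88 = 28.27 mg/L.
Initial deficit D₀ = C_s − DO₀ = 9.71 − 6.634 = 3.076 mg/L.
D(2.55) = [0.355×28.27/(0.760−0.355)](e^(−0.355×2.55) − e^(−0.760×2.55)) + 3.076 e^(−0.760×2.55)
= 24.78 × (0.4044 − 0.1440) + 3.076 × 0.1440 = 6.896 mg/L.
DO = 9.71 − 6.896 = 2.814 mg/L.

DO ≈ 2.81 mg/L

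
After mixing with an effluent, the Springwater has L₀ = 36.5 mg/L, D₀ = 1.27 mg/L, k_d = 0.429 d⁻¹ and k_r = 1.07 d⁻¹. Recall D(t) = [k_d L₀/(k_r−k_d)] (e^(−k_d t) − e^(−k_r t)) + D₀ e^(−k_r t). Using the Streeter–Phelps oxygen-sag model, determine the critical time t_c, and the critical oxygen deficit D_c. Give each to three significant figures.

At the critical point dD/dt = 0, so k_d L₀ e^(−k_d t) = k_r D. Substituting D(t) from the Streeter–Phelps equation and solving for t gives
t_c = ln[(k_r/k_d)(1 − D₀(k_r−k_d)/(k_d L₀))] / (k_r−k_d).
Here k_r−k_d = 0.6410 d⁻¹ and 1 − D₀(k_r−k_d)/(k_d L₀) = 1 − 1.27×0.6410/(0.429×36.5) = 0.9480, so
t_c = ln(2.494 × 0.9480) / 0.6410 = 0.8606 / 0.6410 = 1.343 d.
D_c = (k_d/k_r) L₀ e^(−k_d t_c) = (0.429/1.07) × 36.5 × e^(−0.429×1.343) = 0.4009 × 36.5 × 0.5622 = 8.227 mg/L.

t_c ≈ 1.34 d; D_c ≈ 8.23 mg/L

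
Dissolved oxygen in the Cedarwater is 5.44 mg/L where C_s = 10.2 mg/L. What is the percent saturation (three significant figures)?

% saturation = C/C_s × 100 = 5.44/10.2 × 100 = 53.3 %.

53.3 % saturation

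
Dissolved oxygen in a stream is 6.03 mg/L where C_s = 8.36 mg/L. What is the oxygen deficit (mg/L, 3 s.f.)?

D = C_s − C = 8.36 − 6.03 = 2.33 mg/L.

D ≈ 2.33 mg/L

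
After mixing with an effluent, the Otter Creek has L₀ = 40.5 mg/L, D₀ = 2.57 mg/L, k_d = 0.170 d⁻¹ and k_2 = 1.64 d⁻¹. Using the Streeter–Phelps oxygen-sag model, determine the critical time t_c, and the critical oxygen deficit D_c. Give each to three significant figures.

t_c ≈ 1.00 d; D_c ≈ 3.54 mg/L

t_c = [1/(k_2−k_d)] ln[(k_2/k_d)(1 − D₀(k_2−k_d)/(k_d L₀))]
= [1/(1.64−0.170)] ln[(1.64/0.170)(1 − 2.57×1.470/(0.170×40.5))]
= (1/1.470) ln[9.647 × 0.4513] = 0.6803 × ln(4.354) = 0.6803 × 1.471 = 1.001 d.
L(t_c) = L₀ e^(−k_d t_c) = 40.5 × 0.8436 = 34.16 mg/L, and at the critical point k_2 D_c = k_d L, so D_c = (0.170/1.64) × 34.16 = 3.541 mg/L.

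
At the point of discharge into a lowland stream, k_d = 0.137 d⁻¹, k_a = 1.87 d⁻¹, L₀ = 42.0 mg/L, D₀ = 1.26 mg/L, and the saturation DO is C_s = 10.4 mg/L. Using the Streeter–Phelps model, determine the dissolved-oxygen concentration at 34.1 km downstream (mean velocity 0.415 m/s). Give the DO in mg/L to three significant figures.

DO ≈ 7.83 mg/L

Travel time t = x/v = 34.1 km / (0.415 m/s) = 34100 m / 0.415 m/s = 82170 s = 0.9510 d.
k_d L₀/(k_a−k_d) = 0.137×42.0/(1.87−0.137) = 5.754/1.733 = 3.320 mg/L.
e^(−k_d t) = e^(−0.137×0.9510) = 0.8778; e^(−k_a t) = e^(−1.87×0.9510) = 0.1689.
D = 3.320 × (0.8778 − 0.1689) + 1.26 × 0.1689 = 2.354 + 0.2128 = 2.567 mg/L.
DO = C_s − D = 10.4 − 2.567 = 7.833 mg/L.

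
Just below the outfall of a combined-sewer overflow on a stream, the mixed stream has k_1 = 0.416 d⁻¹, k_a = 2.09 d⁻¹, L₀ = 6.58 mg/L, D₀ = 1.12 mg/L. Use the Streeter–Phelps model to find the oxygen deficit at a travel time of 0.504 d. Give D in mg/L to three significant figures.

D ≈ 1.15 mg/L

k_1 L₀/(k_a−k_1) = 0.416×6.58/(2.09−0.416) = 2.737/1.674 = 1.635 mg/L.
e^(−k_1 t) = e^(−0.416×0.5040) = 0.8109; e^(−k_a t) = e^(−2.09×0.5040) = 0.3488.
D = 1.635 × (0.8109 − 0.3488) + 1.12 × 0.3488 = 0.7556 + 0.3906 = 1.146 mg/L.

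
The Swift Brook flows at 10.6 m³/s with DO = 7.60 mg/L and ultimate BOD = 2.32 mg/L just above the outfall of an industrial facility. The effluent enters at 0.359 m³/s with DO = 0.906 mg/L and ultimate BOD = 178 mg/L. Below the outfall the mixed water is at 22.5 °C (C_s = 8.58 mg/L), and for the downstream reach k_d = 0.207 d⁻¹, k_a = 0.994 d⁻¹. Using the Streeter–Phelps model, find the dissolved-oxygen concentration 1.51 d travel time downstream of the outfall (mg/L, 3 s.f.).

Mixed DO = (10.6×7.60 + 0.359×0.906)/(10.6+0.359) = 80.89/10.96 = 7.381 mg/L.
Mixed L₀ = (10.6×2.32 + 0.359×178)/(10.96) = 88.49/10.96 = 8.075 mg/L.
Initial deficit D₀ = C_s − DO₀ = 8.58 − 7.381 = 1.199 mg/L.
D(1.51) = [0.207×8.075/(0.994−0.207)](e^(−0.207×1.51) − e^(−0.994×1.51)) + 1.199 e^(−0.994×1.51)
= 2.124 × (0.7316 − 0.2229) + 1.199 × 0.2229 = 1.348 mg/L.
DO = 8.58 − 1.348 = 7.232 mg/L.

DO ≈ 7.23 mg/L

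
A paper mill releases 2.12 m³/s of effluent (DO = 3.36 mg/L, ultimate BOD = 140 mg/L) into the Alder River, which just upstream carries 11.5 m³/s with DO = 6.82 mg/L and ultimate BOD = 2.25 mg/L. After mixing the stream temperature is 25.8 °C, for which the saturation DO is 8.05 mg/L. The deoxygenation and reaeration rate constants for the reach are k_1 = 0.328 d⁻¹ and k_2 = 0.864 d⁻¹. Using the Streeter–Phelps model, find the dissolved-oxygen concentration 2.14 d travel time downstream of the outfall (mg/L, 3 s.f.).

DO ≈ 2.87 mg/L

Mixed DO = (11.5×6.82 + 2.12×3.36)/(11.5+2.12) = 85.55/13.62 = 6.281 mg/L.
Mixed L₀ = (11.5×2.25 + 2.12×140)/(13.62) = 322.7/13.62 = 23.69 mg/L.
Initial deficit D₀ = C_s − DO₀ = 8.05 − 6.281 = 1.769 mg/L.
D(2.14) = [0.328×23.69/(0.864−0.328)](e^(−0.328×2.14) − e^(−0.864×2.14)) + 1.769 e^(−0.864×2.14)
= 14.50 × (0.4956 − 0.1574) + 1.769 × 0.1574 = 5.182 mg/L.
DO = 8.05 − 5.182 = 2.868 mg/L.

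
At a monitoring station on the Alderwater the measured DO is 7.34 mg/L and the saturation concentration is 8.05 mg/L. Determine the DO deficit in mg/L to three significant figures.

D = C_s − C = 8.05 − 7.34 = 0.710 mg/L.

D ≈ 0.710 mg/L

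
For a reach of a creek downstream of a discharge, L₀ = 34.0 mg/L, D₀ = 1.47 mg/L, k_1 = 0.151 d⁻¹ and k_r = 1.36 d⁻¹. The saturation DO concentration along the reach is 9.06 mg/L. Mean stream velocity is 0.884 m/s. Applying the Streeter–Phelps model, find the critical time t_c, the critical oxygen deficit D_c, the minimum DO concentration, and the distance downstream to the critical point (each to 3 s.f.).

t_c ≈ 1.47 d; D_c ≈ 3.03 mg/L; min DO ≈ 6.03 mg/L; x_c ≈ 112 km

With k_r/k_1 = 9.007 and 1 − D₀(k_r−k_1)/(k_1 L₀) = 0.6538,
t_c = ln(9.007 × 0.6538) / (1.36 − 0.151) = ln(5.889) / 1.209 = 1.773/1.209 = 1.467 d.
D_c = (k_1/k_r) L₀ e^(−k_1 t_c) = (0.151/1.36) × 34.0 × e^(−0.151×1.467) = 0.1110 × 34.0 × 0.8014 = 3.025 mg/L.
Minimum DO = C_s − D_c = 9.06 − 3.025 = 6.035 mg/L.
x_c = v t_c = 0.884 m/s × 1.467 d × 86400 s/d = 112000 m ≈ 112 km.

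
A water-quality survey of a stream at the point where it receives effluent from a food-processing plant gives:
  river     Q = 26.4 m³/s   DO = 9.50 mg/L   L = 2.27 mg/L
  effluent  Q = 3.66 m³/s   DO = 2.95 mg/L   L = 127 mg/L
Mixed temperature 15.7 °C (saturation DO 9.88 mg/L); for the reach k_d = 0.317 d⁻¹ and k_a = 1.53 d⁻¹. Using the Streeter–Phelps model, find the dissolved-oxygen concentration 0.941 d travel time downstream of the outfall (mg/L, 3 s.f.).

DO ≈ 7.30 mg/L

Mixed DO = (26.4×9.50 + 3.66×2.95)/(26.4+3.66) = 261.6/30.06 = 8.702 mg/L.
Mixed L₀ = (26.4×2.27 + 3.66×127)/(30.06) = 524.7/30.06 = 17.46 mg/L.
Initial deficit D₀ = C_s − DO₀ = 9.88 − 8.702 = 1.178 mg/L.
D(0.941) = [0.317×17.46/(1.53−0.317)](e^(−0.317×0.941) − e^(−1.53×0.941)) + 1.178 e^(−1.53×0.941)
= 4.562 × (0.7421 − 0.2370) + 1.178 × 0.2370 = 2.583 mg/L.
DO = 9.88 − 2.583 = 7.297 mg/L.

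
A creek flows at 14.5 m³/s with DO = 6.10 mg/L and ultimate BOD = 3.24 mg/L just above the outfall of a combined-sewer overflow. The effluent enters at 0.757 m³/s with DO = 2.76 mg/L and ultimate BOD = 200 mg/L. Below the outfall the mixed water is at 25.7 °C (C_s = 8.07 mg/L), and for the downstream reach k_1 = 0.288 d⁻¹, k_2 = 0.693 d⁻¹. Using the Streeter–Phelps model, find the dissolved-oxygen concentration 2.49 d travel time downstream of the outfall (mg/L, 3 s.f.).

Mixed DO = (14.5×6.10 + 0.757×2.76)/(14.5+0.757) = 90.54/15.26 = 5.934 mg/L.
Mixed L₀ = (14.5×3.24 + 0.757×200)/(15.26) = 198.4/15.26 = 13.00 mg/L.
Initial deficit D₀ = C_s − DO₀ = 8.07 − 5.934 = 2.136 mg/L.
D(2.49) = [0.288×13.00/(0.693−0.288)](e^(−0.288×2.49) − e^(−0.693×2.49)) + 2.136 e^(−0.693×2.49)
= 9.246 × (0.4882 − 0.1781) + 2.136 × 0.1781 = 3.247 mg/L.
DO = 8.07 − 3.247 = 4.823 mg/L.

DO ≈ 4.82 mg/L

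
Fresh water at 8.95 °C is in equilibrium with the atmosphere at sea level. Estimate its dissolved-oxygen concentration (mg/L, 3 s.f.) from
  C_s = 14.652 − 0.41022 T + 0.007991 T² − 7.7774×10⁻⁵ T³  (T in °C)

C_s = 14.652 − 0.41022×8.95 + 0.007991×8.95² − 7.7774×10⁻⁵×8.95³ = 11.56 mg/L.

C_s ≈ 11.6 mg/L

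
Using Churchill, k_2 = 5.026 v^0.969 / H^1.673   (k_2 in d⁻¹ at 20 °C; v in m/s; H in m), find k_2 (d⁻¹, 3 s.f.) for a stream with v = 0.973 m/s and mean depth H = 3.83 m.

k_2 ≈ 0.518 d⁻¹

k_2 = 5.026 × 0.973^0.969 / 3.83^1.673 = 5.026 × 0.9738 / 9.456 = 0.5176 d⁻¹.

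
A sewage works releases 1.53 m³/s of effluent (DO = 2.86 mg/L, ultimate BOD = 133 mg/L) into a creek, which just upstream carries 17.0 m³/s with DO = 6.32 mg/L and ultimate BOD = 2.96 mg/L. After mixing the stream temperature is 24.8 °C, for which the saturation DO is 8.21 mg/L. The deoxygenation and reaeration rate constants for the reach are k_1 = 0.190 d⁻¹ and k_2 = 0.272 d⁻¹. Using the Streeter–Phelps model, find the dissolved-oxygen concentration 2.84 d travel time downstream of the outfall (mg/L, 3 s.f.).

Mixed DO = (17.0×6.32 + 1.53×2.86)/(17.0+1.53) = 111.8/18.53 = 6.034 mg/L.
Mixed L₀ = (17.0×2.96 + 1.53×133)/(18.53) = 253.8/18.53 = 13.70 mg/L.
Initial deficit D₀ = C_s − DO₀ = 8.21 − 6.034 = 2.176 mg/L.
D(2.84) = [0.190×13.70/(0.272−0.190)](e^(−0.190×2.84) − e^(−0.272×2.84)) + 2.176 e^(−0.272×2.84)
= 31.74 × (0.5830 − 0.4619) + 2.176 × 0.4619 = 4.849 mg/L.
DO = 8.21 − 4.849 = 3.361 mg/L.

DO ≈ 3.36 mg/L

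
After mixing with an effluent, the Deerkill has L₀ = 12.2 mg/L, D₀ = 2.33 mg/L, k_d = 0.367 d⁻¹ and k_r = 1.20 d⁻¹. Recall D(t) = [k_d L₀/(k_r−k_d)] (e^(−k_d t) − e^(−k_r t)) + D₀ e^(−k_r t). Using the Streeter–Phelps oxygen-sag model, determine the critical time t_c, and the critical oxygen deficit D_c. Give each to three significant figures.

t_c ≈ 0.740 d; D_c ≈ 2.84 mg/L

t_c = [1/(k_r−k_d)] ln[(k_r/k_d)(1 − D₀(k_r−k_d)/(k_d L₀))]
= [1/(1.20−0.367)] ln[(1.20/0.367)(1 − 2.33×0.8330/(0.367×12.2))]
= (1/0.8330) ln[3.270 × 0.5665] = 1.200 × ln(1.852) = 1.200 × 0.6165 = 0.7400 d.
D_c = (k_d/k_r) L₀ e^(−k_d t_c) = (0.367/1.20) × 12.2 × e^(−0.367×0.7400) = 0.3058 × 12.2 × 0.7622 = 2.844 mg/L.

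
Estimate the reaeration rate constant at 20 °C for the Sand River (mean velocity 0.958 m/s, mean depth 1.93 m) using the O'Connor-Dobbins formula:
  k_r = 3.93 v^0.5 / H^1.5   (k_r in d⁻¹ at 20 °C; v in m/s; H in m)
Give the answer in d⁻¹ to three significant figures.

k_r ≈ 1.43 d⁻¹

k_r = 3.93 × 0.958^0.5 / 1.93^1.5 = 3.93 × 0.9788 / 2.681 = 1.435 d⁻¹.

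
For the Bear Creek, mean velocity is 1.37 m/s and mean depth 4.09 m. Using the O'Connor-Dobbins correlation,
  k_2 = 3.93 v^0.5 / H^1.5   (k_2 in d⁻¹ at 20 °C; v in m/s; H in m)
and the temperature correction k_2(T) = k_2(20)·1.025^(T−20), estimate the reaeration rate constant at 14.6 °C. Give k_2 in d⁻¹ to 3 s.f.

k_2(20) = 3.93 × 1.37^0.5 / 4.09^1.5 = 3.93 × 1.170 / 8.272 = 0.5561 d⁻¹.
k_2(14.6) = 0.5561 × 1.025^(14.6−20) = 0.5561 × 0.8752 = 0.4867 d⁻¹.

k_2 ≈ 0.487 d⁻¹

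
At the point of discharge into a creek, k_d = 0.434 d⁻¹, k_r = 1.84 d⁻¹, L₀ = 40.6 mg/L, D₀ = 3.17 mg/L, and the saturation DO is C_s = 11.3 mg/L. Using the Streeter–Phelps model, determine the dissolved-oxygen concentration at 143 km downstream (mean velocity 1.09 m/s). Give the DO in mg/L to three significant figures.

DO ≈ 5.39 mg/L

Travel time t = x/v = 143 km / (1.09 m/s) = 143000 m / 1.09 m/s = 131200 s = 1.518 d.
k_d L₀/(k_r−k_d) = 0.434×40.6/(1.84−0.434) = 17.62/1.406 = 12.53 mg/L.
e^(−k_d t) = e^(−0.434×1.518) = 0.5174; e^(−k_r t) = e^(−1.84×1.518) = 0.06118.
D = 12.53 × (0.5174 − 0.06118) + 3.17 × 0.06118 = 5.717 + 0.1939 = 5.911 mg/L.
DO = C_s − D = 11.3 − 5.911 = 5.389 mg/L.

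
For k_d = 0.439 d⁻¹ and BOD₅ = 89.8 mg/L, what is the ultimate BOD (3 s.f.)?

L₀ ≈ 101 mg/L

BOD₅ = L₀(1 − e^(−5k_d)) ⇒ L₀ = BOD₅ / (1 − e^(−5×0.439))
= 89.8 / (1 − 0.1114) = 89.8 / 0.8886 = 101.1 mg/L.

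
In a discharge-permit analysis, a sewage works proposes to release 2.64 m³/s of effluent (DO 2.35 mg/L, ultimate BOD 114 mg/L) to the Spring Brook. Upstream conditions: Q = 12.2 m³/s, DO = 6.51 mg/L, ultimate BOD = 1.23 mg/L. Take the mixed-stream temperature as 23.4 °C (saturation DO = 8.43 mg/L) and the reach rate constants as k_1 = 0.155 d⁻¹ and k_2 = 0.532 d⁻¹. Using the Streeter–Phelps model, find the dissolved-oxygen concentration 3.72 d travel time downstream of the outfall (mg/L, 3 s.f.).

Mixed DO = (12.2×6.51 + 2.64×2.35)/(12.2+2.64) = 85.63/14.84 = 5.770 mg/L.
Mixed L₀ = (12.2×1.23 + 2.64×114)/(14.84) = 316.0/14.84 = 21.29 mg/L.
Initial deficit D₀ = C_s − DO₀ = 8.43 − 5.770 = 2.660 mg/L.
D(3.72) = [0.155×21.29/(0.532−0.155)](e^(−0.155×3.72) − e^(−0.532×3.72)) + 2.660 e^(−0.532×3.72)
= 8.754 × (0.5618 − 0.1382) + 2.660 × 0.1382 = 4.076 mg/L.
DO = 8.43 − 4.076 = 4.354 mg/L.

DO ≈ 4.35 mg/L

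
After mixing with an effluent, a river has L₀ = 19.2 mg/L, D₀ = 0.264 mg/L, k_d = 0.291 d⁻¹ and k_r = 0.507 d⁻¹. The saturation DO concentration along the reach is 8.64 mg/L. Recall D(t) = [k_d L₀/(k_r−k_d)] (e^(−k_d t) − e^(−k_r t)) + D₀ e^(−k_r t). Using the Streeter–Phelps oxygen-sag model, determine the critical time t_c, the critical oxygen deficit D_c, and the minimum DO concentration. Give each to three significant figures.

t_c ≈ 2.52 d; D_c ≈ 5.29 mg/L; min DO ≈ 3.35 mg/L

With k_r/k_d = 1.742 and 1 − D₀(k_r−k_d)/(k_d L₀) = 0.9898,
t_c = ln(1.742 × 0.9898) / (0.507 − 0.291) = ln(1.724) / 0.2160 = 0.5449/0.2160 = 2.523 d.
L(t_c) = L₀ e^(−k_d t_c) = 19.2 × 0.4799 = 9.214 mg/L, and at the critical point k_r D_c = k_d L, so D_c = (0.291/0.507) × 9.214 = 5.289 mg/L.
Minimum DO = C_s − D_c = 8.64 − 5.289 = 3.351 mg/L.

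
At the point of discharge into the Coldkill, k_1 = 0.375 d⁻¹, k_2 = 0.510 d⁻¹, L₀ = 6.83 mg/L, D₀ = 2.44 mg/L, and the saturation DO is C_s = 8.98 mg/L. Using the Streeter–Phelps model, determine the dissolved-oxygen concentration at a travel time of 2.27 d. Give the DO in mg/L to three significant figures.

k_1 L₀/(k_2−k_1) = 0.375×6.83/(0.510−0.375) = 2.561/0.1350 = 18.97 mg/L.
e^(−k_1 t) = e^(−0.375×2.270) = 0.4269; e^(−k_2 t) = e^(−0.510×2.270) = 0.3142.
D = 18.97 × (0.4269 − 0.3142) + 2.44 × 0.3142 = 2.138 + 0.7667 = 2.904 mg/L.
DO = C_s − D = 8.98 − 2.904 = 6.076 mg/L.

DO ≈ 6.08 mg/L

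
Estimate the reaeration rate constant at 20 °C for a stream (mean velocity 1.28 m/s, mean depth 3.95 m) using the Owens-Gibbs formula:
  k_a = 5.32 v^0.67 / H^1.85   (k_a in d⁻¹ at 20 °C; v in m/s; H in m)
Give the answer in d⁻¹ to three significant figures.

k_a = 5.32 × 1.28^0.67 / 3.95^1.85 = 5.32 × 1.180 / 12.70 = 0.4944 d⁻¹.

k_a ≈ 0.494 d⁻¹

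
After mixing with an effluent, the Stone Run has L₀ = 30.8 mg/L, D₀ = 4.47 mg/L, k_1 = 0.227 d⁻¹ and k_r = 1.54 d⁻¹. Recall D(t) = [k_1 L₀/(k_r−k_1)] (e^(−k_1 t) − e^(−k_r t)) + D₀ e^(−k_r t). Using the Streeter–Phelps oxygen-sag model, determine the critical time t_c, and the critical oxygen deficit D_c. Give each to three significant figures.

At the critical point dD/dt = 0, so k_1 L₀ e^(−k_1 t) = k_r D. Substituting D(t) from the Streeter–Phelps equation and solving for t gives
t_c = ln[(k_r/k_1)(1 − D₀(k_r−k_1)/(k_1 L₀))] / (k_r−k_1).
Here k_r−k_1 = 1.313 d⁻¹ and 1 − D₀(k_r−k_1)/(k_1 L₀) = 1 − 4.47×1.313/(0.227×30.8) = 0.1605, so
t_c = ln(6.784 × 0.1605) / 1.313 = 0.08543 / 1.313 = 0.06506 d.
L(t_c) = L₀ e^(−k_1 t_c) = 30.8 × 0.9853 = 30.35 mg/L, and at the critical point k_r D_c = k_1 L, so D_c = (0.227/1.54) × 30.35 = 4.473 mg/L.

t_c ≈ 0.0651 d; D_c ≈ 4.47 mg/L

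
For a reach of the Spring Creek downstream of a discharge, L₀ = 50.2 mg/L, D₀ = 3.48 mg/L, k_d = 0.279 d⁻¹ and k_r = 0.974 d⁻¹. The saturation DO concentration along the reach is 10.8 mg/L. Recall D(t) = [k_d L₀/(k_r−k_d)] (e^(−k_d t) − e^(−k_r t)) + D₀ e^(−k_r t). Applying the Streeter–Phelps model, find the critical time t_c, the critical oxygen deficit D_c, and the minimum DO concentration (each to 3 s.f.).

t_c ≈ 1.53 d; D_c ≈ 9.39 mg/L; min DO ≈ 1.41 mg/L

At the critical point dD/dt = 0, so k_d L₀ e^(−k_d t) = k_r D. Substituting D(t) from the Streeter–Phelps equation and solving for t gives
t_c = ln[(k_r/k_d)(1 − D₀(k_r−k_d)/(k_d L₀))] / (k_r−k_d).
Here k_r−k_d = 0.6950 d⁻¹ and 1 − D₀(k_r−k_d)/(k_d L₀) = 1 − 3.48×0.6950/(0.279×50.2) = 0.8273, so
t_c = ln(3.491 × 0.8273) / 0.6950 = 1.061 / 0.6950 = 1.526 d.
L(t_c) = L₀ e^(−k_d t_c) = 50.2 × 0.6533 = 32.79 mg/L, and at the critical point k_r D_c = k_d L, so D_c = (0.279/0.974) × 32.79 = 9.394 mg/L.
Minimum DO = C_s − D_c = 10.8 − 9.394 = 1.406 mg/L.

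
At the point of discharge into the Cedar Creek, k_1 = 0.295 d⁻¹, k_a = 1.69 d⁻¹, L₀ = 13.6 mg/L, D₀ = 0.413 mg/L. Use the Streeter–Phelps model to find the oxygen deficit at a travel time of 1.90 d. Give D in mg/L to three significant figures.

k_1 L₀/(k_a−k_1) = 0.295×13.6/(1.69−0.295) = 4.012/1.395 = 2.876 mg/L.
e^(−k_1 t) = e^(−0.295×1.900) = 0.5709; e^(−k_a t) = e^(−1.69×1.900) = 0.04032.
D = 2.876 × (0.5709 − 0.04032) + 0.413 × 0.04032 = 1.526 + 0.01665 = 1.543 mg/L.

D ≈ 1.54 mg/L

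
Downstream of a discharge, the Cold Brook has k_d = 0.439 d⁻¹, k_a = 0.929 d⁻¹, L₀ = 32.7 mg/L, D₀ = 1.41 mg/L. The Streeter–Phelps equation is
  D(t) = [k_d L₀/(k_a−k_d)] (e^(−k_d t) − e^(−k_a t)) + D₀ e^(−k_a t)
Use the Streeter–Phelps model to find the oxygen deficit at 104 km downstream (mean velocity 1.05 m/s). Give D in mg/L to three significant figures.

Travel time t = x/v = 104 km / (1.05 m/s) = 104000 m / 1.05 m/s = 99050 s = 1.146 d.
k_d L₀/(k_a−k_d) = 0.439×32.7/(0.929−0.439) = 14.36/0.4900 = 29.30 mg/L.
e^(−k_d t) = e^(−0.439×1.146) = 0.6046; e^(−k_a t) = e^(−0.929×1.146) = 0.3447.
D = 29.30 × (0.6046 − 0.3447) + 1.41 × 0.3447 = 7.612 + 0.4861 = 8.098 mg/L.

D ≈ 8.10 mg/L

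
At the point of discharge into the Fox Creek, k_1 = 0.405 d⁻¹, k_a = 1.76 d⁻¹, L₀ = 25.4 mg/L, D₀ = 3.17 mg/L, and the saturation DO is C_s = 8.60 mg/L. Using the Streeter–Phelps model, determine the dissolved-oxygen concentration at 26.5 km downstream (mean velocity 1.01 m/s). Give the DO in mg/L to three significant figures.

DO ≈ 4.48 mg/L

Travel time t = x/v = 26.5 km / (1.01 m/s) = 26500 m / 1.01 m/s = 26240 s = 0.3037 d.
k_1 L₀/(k_a−k_1) = 0.405×25.4/(1.76−0.405) = 10.29/1.355 = 7.592 mg/L.
e^(−k_1 t) = e^(−0.405×0.3037) = 0.8843; e^(−k_a t) = e^(−1.76×0.3037) = 0.5860.
D = 7.592 × (0.8843 − 0.5860) + 3.17 × 0.5860 = 2.265 + 1.858 = 4.122 mg/L.
DO = C_s − D = 8.60 − 4.122 = 4.478 mg/L.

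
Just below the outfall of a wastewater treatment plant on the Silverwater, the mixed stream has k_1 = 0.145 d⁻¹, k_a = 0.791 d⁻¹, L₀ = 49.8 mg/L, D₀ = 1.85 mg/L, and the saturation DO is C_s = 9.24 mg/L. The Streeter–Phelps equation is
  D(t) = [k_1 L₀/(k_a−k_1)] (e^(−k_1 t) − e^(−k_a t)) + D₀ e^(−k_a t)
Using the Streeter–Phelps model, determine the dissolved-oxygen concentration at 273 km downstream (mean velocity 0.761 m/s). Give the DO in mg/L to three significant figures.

DO ≈ 3.47 mg/L

Travel time t = x/v = 273 km / (0.761 m/s) = 273000 m / 0.761 m/s = 358700 s = 4.152 d.
k_1 L₀/(k_a−k_1) = 0.145×49.8/(0.791−0.145) = 7.221/0.6460 = 11.18 mg/L.
e^(−k_1 t) = e^(−0.145×4.152) = 0.5477; e^(−k_a t) = e^(−0.791×4.152) = 0.03747.
D = 11.18 × (0.5477 − 0.03747) + 1.85 × 0.03747 = 5.703 + 0.06931 = 5.773 mg/L.
DO = C_s − D = 9.24 − 5.773 = 3.467 mg/L.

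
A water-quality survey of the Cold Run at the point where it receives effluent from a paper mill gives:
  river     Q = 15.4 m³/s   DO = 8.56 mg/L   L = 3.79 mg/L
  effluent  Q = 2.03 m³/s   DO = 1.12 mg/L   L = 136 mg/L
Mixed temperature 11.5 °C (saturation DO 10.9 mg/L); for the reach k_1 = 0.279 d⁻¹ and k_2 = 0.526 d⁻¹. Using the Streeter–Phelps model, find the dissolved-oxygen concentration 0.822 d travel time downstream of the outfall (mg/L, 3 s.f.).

DO ≈ 5.65 mg/L

Mixed DO = (15.4×8.56 + 2.03×1.12)/(15.4+2.03) = 134.1/17.43 = 7.693 mg/L.
Mixed L₀ = (15.4×3.79 + 2.03×136)/(17.43) = 334.4/17.43 = 19.19 mg/L.
Initial deficit D₀ = C_s − DO₀ = 10.9 − 7.693 = 3.207 mg/L.
D(0.822) = [0.279×19.19/(0.526−0.279)](e^(−0.279×0.822) − e^(−0.526×0.822)) + 3.207 e^(−0.526×0.822)
= 21.67 × (0.7951 − 0.6490) + 3.207 × 0.6490 = 5.247 mg/L.
DO = 10.9 − 5.247 = 5.653 mg/L.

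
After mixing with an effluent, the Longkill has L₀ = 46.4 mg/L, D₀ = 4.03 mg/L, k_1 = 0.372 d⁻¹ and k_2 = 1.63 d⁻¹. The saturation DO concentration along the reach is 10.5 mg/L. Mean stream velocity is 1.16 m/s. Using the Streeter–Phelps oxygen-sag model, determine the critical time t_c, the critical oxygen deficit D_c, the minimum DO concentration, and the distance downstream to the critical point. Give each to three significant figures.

With k_2/k_1 = 4.382 and 1 − D₀(k_2−k_1)/(k_1 L₀) = 0.7063,
t_c = ln(4.382 × 0.7063) / (1.63 − 0.372) = ln(3.095) / 1.258 = 1.130/1.258 = 0.8980 d.
L(t_c) = L₀ e^(−k_1 t_c) = 46.4 × 0.7160 = 33.22 mg/L, and at the critical point k_2 D_c = k_1 L, so D_c = (0.372/1.63) × 33.22 = 7.582 mg/L.
Minimum DO = C_s − D_c = 10.5 − 7.582 = 2.918 mg/L.
x_c = v t_c = 1.16 m/s × 0.8980 d × 86400 s/d = 90000 m ≈ 90.0 km.

t_c ≈ 0.898 d; D_c ≈ 7.58 mg/L; min DO ≈ 2.92 mg/L; x_c ≈ 90.0 km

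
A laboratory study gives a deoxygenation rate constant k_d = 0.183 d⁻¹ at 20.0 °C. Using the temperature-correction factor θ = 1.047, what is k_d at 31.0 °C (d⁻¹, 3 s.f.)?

k_d ≈ 0.303 d⁻¹

k_d(T₂) = k_d(T₁) · θ^(T₂−T₁) = 0.183 × 1.047^(31.0−20.0)
= 0.183 × 1.047^11.0 = 0.183 × 1.657 = 0.3033 d⁻¹.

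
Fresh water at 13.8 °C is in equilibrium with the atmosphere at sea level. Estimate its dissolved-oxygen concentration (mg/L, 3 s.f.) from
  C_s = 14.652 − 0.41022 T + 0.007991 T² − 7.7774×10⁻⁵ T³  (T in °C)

C_s = 14.652 − 0.41022×13.8 + 0.007991×13.8² − 7.7774×10⁻⁵×13.8³ = 10.31 mg/L.

C_s ≈ 10.3 mg/L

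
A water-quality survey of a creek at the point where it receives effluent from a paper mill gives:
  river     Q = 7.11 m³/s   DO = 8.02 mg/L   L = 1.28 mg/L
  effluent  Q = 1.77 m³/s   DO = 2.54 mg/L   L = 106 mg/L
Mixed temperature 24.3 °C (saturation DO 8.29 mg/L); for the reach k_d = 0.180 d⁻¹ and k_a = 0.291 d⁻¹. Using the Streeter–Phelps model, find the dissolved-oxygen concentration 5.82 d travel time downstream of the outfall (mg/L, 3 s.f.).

Mixed DO = (7.11×8.02 + 1.77×2.54)/(7.11+1.77) = 61.52/8.880 = 6.928 mg/L.
Mixed L₀ = (7.11×1.28 + 1.77×106)/(8.880) = 196.7/8.880 = 22.15 mg/L.
Initial deficit D₀ = C_s − DO₀ = 8.29 − 6.928 = 1.362 mg/L.
D(5.82) = [0.180×22.15/(0.291−0.180)](e^(−0.180×5.82) − e^(−0.291×5.82)) + 1.362 e^(−0.291×5.82)
= 35.92 × (0.3508 − 0.1839) + 1.362 × 0.1839 = 6.247 mg/L.
DO = 8.29 − 6.247 = 2.043 mg/L.

DO ≈ 2.04 mg/L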